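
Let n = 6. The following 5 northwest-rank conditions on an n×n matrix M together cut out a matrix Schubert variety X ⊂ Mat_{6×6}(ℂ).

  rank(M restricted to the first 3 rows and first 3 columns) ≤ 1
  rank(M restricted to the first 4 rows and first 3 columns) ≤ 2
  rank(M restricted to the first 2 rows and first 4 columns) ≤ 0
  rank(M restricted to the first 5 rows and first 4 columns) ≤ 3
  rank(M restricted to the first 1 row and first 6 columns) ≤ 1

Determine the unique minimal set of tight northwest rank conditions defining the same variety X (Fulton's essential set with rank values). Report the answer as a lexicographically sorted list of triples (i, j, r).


Rank table r_w(6×6) implied by the 5 constraints:

  R[1]: 0 | 0 | 0 | 0 | 1 | 1
  R[2]: 0 | 0 | 0 | 0 | 1 | 2
  R[3]: 1 | 1 | 1 | 1 | 2 | 3
  R[4]: 1 | 2 | 2 | 2 | 3 | 4
  R[5]: 1 | 2 | 3 | 3 | 4 | 5
  R[6]: 1 | 2 | 3 | 4 | 5 | 6

the unique w with this rank table is (5, 6, 1, 2, 3, 4).

|D(w)|=8, |Ess(w)|=1:

[(2, 4, 0)]


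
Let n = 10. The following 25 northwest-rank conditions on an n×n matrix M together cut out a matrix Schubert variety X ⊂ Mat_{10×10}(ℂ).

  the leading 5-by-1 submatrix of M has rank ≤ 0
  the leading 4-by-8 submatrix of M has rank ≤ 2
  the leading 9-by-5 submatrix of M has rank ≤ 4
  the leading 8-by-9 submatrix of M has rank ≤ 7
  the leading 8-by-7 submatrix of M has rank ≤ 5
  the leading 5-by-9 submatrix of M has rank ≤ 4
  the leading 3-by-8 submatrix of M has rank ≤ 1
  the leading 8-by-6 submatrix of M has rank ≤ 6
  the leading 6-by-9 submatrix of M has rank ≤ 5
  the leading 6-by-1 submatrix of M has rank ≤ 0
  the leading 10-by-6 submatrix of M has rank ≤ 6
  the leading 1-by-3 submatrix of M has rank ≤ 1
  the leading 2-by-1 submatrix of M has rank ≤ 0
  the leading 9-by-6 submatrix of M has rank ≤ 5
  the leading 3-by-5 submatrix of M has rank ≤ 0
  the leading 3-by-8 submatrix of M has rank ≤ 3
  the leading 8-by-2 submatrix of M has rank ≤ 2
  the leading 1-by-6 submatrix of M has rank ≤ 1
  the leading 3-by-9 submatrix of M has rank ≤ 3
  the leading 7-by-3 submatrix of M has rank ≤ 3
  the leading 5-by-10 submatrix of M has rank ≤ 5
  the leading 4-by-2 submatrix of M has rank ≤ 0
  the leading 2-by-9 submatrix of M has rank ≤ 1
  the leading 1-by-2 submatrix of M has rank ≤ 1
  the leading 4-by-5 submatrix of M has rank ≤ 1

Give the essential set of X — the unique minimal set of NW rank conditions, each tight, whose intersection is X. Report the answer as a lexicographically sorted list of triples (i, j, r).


Recovering R(i,j) via the rank-extension bound from the 25 conditions:

  i=1: 0  0  0  0  0  1  1  1  1  1
  i=2: 0  0  0  0  0  1  1  1  1  2
  i=3: 0  0  0  0  0  1  1  1  2  3
  i=4: 0  0  1  1  1  2  2  2  3  4
  i=5: 0  1  2  2  2  3  3  3  4  5
  i=6: 0  1  2  3  3  4  4  4  5  6
  i=7: 1  2  3  4  4  5  5  5  6  7
  i=8: 1  2  3  4  4  5  5  6  7  8
  i=9: 1  2  3  4  4  5  6  7  8  9
  i=10: 1  2  3  4  5  6  7  8  9  10

hence w(1..10) = (6, 10, 9, 3, 2, 4, 1, 8, 7, 5).

7 SE-corners of the 27-cell Rothe diagram give Ess(w):

[(2, 9, 1), (3, 5, 0), (3, 8, 1), (4, 2, 0), (6, 1, 0), (8, 7, 5), (9, 5, 4)]


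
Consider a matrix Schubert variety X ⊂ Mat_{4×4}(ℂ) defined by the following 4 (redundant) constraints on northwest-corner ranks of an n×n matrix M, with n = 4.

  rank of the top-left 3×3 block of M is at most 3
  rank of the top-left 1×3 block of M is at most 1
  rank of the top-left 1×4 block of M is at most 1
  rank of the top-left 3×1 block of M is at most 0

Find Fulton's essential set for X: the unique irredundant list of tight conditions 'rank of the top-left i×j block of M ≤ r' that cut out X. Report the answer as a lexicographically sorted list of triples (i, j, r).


The tightest implied rank at each (i,j), from the 4 conditions:

  i=1: 0 | 1 | 1 | 1
  i=2: 0 | 1 | 2 | 2
  i=3: 0 | 1 | 2 | 3
  i=4: 1 | 2 | 3 | 4

the unique w with this rank table is (2, 3, 4, 1).

Fulton essential set (1 of the 3 Rothe cells):

[(3, 1, 0)]


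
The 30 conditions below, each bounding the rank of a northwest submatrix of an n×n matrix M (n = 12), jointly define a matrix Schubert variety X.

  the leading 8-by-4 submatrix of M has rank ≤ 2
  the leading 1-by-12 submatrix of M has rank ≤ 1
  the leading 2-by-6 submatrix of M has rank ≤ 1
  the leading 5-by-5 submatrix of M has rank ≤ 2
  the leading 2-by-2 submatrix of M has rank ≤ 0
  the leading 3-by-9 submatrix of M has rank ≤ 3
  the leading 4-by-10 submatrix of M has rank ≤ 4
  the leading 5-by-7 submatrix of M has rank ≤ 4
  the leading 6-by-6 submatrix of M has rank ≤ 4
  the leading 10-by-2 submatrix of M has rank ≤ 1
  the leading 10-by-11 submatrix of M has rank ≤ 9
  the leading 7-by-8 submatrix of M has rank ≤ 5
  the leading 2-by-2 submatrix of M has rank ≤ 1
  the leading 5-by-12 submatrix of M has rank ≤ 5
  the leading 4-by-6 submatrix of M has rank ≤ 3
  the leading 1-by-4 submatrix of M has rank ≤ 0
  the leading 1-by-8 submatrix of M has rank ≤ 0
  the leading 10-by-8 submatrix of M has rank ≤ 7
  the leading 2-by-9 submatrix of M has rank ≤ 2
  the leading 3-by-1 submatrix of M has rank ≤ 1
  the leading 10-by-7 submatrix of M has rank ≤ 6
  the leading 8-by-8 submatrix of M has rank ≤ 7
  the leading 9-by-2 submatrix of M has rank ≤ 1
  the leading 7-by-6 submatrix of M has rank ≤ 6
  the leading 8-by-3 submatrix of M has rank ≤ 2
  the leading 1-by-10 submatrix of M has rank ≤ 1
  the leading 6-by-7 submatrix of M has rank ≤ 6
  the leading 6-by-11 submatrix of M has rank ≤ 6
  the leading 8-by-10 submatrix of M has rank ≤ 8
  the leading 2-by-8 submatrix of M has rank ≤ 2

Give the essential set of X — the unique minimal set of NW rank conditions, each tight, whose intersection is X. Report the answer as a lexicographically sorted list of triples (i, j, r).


Propagating the 30 rank bounds to every northwest block:

  i=1: 0 0 0 0 0 0 0 0 1 1 1 1
  i=2: 0 0 1 1 1 1 1 1 2 2 2 2
  i=3: 1 1 2 2 2 2 2 2 3 3 3 3
  i=4: 1 1 2 2 2 3 3 3 4 4 4 4
  i=5: 1 1 2 2 2 3 4 4 5 5 5 5
  i=6: 1 1 2 2 3 4 5 5 6 6 6 6
  i=7: 1 1 2 2 3 4 5 5 6 7 7 7
  i=8: 1 1 2 2 3 4 5 6 7 8 8 8
  i=9: 1 1 2 3 4 5 6 7 8 9 9 9
  i=10: 1 1 2 3 4 5 6 7 8 9 9 10
  i=11: 1 2 3 4 5 6 7 8 9 10 10 11
  i=12: 1 2 3 4 5 6 7 8 9 10 11 12

giving w = (9, 3, 1, 6, 7, 5, 10, 8, 4, 12, 2, 11) via Δ²R.

Fulton essential set (7 of the 26 Rothe cells):

[(1, 8, 0), (2, 2, 0), (5, 5, 2), (7, 8, 5), (8, 4, 2), (10, 2, 1), (10, 11, 9)]


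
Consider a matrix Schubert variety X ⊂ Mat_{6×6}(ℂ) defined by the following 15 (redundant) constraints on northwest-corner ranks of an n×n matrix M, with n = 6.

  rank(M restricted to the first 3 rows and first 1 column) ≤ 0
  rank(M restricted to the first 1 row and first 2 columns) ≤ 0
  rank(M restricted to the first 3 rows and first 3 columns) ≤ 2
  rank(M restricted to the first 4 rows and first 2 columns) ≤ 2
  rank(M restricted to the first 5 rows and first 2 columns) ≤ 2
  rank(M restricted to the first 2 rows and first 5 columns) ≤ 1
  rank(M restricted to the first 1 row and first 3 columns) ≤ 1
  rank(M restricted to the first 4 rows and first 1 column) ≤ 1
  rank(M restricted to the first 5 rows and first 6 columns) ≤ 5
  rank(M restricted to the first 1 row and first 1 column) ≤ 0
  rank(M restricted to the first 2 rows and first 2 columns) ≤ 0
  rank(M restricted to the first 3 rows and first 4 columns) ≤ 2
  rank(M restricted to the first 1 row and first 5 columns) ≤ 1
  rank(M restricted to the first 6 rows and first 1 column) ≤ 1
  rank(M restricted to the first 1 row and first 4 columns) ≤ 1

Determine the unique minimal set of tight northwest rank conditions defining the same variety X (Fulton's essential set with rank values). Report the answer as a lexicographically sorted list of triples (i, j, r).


Propagating the 15 rank bounds to every northwest block:

  R[1]: 0, 0, 1, 1, 1, 1
  R[2]: 0, 0, 1, 1, 1, 2
  R[3]: 0, 1, 2, 2, 2, 3
  R[4]: 1, 2, 3, 3, 3, 4
  R[5]: 1, 2, 3, 4, 4, 5
  R[6]: 1, 2, 3, 4, 5, 6

the unique w with this rank table is (3, 6, 2, 1, 4, 5).

|D(w)|=7, |Ess(w)|=3:

[(2, 2, 0), (2, 5, 1), (3, 1, 0)]


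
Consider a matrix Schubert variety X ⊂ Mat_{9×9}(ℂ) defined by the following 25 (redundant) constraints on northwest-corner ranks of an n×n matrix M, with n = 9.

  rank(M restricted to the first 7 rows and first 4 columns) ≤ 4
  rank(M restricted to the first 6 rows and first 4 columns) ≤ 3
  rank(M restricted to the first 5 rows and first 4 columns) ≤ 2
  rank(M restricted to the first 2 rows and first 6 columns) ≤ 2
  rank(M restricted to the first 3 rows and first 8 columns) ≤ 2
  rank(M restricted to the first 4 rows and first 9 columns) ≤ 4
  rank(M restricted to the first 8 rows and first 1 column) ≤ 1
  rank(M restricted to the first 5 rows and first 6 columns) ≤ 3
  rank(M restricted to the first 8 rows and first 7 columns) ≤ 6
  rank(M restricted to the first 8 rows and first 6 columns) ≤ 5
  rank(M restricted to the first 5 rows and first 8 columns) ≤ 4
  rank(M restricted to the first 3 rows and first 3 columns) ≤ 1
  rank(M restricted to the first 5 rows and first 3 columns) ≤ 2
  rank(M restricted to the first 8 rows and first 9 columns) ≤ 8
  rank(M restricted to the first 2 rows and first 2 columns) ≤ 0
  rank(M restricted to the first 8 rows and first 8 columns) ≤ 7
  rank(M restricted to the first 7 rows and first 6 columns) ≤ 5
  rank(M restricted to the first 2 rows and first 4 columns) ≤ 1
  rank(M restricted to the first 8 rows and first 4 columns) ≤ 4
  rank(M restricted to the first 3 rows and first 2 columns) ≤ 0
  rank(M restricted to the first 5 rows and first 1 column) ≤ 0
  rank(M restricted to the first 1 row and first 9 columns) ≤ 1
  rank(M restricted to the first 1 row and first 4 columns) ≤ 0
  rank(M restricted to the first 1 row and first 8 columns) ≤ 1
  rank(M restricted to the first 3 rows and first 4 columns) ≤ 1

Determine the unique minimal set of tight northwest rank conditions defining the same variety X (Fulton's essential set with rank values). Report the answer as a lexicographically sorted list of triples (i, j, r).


Recovering R(i,j) via the rank-extension bound from the 25 conditions:

  0 0 0 0 1 1 1 1 1
  0 0 1 1 2 2 2 2 2
  0 0 1 1 2 2 2 2 3
  0 1 2 2 3 3 3 3 4
  0 1 2 2 3 3 4 4 5
  1 2 3 3 4 4 5 5 6
  1 2 3 4 5 5 6 6 7
  1 2 3 4 5 5 6 7 8
  1 2 3 4 5 6 7 8 9

so w = (5, 3, 9, 2, 7, 1, 4, 8, 6).

Rothe diagram D(w) (17 cells), 8 SE-corners (essential conditions):

[(1, 4, 0), (3, 2, 0), (3, 4, 1), (3, 8, 2), (5, 1, 0), (5, 4, 2), (5, 6, 3), (8, 6, 5)]


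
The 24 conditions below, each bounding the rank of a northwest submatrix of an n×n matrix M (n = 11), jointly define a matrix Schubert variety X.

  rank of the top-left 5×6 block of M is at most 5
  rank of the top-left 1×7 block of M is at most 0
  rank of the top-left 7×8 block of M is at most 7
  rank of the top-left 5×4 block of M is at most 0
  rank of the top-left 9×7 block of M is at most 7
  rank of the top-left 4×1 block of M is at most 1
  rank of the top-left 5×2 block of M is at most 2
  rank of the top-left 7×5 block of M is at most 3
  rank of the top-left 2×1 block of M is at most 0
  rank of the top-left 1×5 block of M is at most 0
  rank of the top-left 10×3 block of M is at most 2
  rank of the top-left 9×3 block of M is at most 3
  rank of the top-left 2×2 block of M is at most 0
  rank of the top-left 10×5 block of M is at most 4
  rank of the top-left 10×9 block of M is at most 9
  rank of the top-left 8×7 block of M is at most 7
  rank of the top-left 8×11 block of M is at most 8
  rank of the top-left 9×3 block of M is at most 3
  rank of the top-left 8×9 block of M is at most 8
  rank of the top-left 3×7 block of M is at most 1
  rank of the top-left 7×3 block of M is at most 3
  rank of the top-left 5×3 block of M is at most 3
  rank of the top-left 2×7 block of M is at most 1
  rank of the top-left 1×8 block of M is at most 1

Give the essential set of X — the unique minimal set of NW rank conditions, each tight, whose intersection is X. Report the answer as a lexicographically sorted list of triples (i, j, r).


Recovering R(i,j) via the rank-extension bound from the 24 conditions:

  row 1: 0 | 0 | 0 | 0 | 0 | 0 | 0 | 1 | 1 | 1 | 1
  row 2: 0 | 0 | 0 | 0 | 1 | 1 | 1 | 2 | 2 | 2 | 2
  row 3: 0 | 0 | 0 | 0 | 1 | 1 | 1 | 2 | 3 | 3 | 3
  row 4: 0 | 0 | 0 | 0 | 1 | 2 | 2 | 3 | 4 | 4 | 4
  row 5: 0 | 0 | 0 | 0 | 1 | 2 | 3 | 4 | 5 | 5 | 5
  row 6: 1 | 1 | 1 | 1 | 2 | 3 | 4 | 5 | 6 | 6 | 6
  row 7: 1 | 2 | 2 | 2 | 3 | 4 | 5 | 6 | 7 | 7 | 7
  row 8: 1 | 2 | 2 | 3 | 4 | 5 | 6 | 7 | 8 | 8 | 8
  row 9: 1 | 2 | 2 | 3 | 4 | 5 | 6 | 7 | 8 | 9 | 9
  row 10: 1 | 2 | 2 | 3 | 4 | 5 | 6 | 7 | 8 | 9 | 10
  row 11: 1 | 2 | 3 | 4 | 5 | 6 | 7 | 8 | 9 | 10 | 11

second differences of R give the permutation w = (8, 5, 9, 6, 7, 1, 2, 4, 10, 11, 3).

4 SE-corners of the 28-cell Rothe diagram give Ess(w):

[(1, 7, 0), (3, 7, 1), (5, 4, 0), (10, 3, 2)]


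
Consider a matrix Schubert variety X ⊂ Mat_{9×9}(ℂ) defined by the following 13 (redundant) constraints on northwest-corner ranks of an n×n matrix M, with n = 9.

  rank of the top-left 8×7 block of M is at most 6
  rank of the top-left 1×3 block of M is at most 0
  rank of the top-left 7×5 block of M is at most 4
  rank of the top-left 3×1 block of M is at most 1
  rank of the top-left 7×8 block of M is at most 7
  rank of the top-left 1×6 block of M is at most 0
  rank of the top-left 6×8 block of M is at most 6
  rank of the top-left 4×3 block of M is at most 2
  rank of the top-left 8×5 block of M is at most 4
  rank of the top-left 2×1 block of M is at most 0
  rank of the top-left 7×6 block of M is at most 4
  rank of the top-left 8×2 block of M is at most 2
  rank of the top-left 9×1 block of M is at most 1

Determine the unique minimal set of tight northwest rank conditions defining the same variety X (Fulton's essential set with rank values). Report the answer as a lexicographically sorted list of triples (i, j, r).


Propagating the 13 rank bounds to every northwest block:

  0 0 0 0 0 0 1 1 1
  0 1 1 1 1 1 2 2 2
  1 2 2 2 2 2 3 3 3
  1 2 2 3 3 3 4 4 4
  1 2 3 4 4 4 5 5 5
  1 2 3 4 4 4 5 6 6
  1 2 3 4 4 4 5 6 7
  1 2 3 4 4 5 6 7 8
  1 2 3 4 5 6 7 8 9

hence w(1..9) = (7, 2, 1, 4, 3, 8, 9, 6, 5).

ℓ(w)=13; the 5 essential cells (i,j,r):

[(1, 6, 0), (2, 1, 0), (4, 3, 2), (7, 6, 4), (8, 5, 4)]


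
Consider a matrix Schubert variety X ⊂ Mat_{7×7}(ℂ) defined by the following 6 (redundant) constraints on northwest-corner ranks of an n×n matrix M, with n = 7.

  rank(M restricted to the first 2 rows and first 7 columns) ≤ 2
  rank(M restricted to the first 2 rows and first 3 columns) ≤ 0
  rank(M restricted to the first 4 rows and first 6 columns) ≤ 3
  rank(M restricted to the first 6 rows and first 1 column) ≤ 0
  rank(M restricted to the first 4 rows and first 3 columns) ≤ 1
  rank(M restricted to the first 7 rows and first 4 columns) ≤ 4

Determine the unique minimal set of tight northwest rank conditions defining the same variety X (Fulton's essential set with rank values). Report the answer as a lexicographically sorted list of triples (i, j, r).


Reconstructing r_w from the 6 given conditions:

  row 1: 0 0 0 1 1 1 1
  row 2: 0 0 0 1 2 2 2
  row 3: 0 1 1 2 3 3 3
  row 4: 0 1 1 2 3 3 4
  row 5: 0 1 2 3 4 4 5
  row 6: 0 1 2 3 4 5 6
  row 7: 1 2 3 4 5 6 7

the unique w with this rank table is (4, 5, 2, 7, 3, 6, 1).

ℓ(w)=12; the 4 essential cells (i,j,r):

[(2, 3, 0), (4, 3, 1), (4, 6, 3), (6, 1, 0)]


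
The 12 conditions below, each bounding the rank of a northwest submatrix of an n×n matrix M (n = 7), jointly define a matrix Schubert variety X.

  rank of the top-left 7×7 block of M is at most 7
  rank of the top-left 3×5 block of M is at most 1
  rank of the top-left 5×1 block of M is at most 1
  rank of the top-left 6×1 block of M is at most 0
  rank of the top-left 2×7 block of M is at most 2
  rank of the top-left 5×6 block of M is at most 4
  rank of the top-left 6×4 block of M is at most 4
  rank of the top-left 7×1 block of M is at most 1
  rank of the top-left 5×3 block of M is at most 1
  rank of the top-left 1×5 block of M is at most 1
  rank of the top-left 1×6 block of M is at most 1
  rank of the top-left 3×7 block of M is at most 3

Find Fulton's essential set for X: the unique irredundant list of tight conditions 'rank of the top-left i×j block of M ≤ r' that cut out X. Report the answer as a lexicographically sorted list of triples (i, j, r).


Reconstructing r_w from the 12 given conditions:

  row 1: 0 | 1 | 1 | 1 | 1 | 1 | 1
  row 2: 0 | 1 | 1 | 1 | 1 | 2 | 2
  row 3: 0 | 1 | 1 | 1 | 1 | 2 | 3
  row 4: 0 | 1 | 1 | 2 | 2 | 3 | 4
  row 5: 0 | 1 | 1 | 2 | 3 | 4 | 5
  row 6: 0 | 1 | 2 | 3 | 4 | 5 | 6
  row 7: 1 | 2 | 3 | 4 | 5 | 6 | 7

so w = (2, 6, 7, 4, 5, 3, 1).

Rothe diagram D(w) (14 cells), 3 SE-corners (essential conditions):

[(3, 5, 1), (5, 3, 1), (6, 1, 0)]


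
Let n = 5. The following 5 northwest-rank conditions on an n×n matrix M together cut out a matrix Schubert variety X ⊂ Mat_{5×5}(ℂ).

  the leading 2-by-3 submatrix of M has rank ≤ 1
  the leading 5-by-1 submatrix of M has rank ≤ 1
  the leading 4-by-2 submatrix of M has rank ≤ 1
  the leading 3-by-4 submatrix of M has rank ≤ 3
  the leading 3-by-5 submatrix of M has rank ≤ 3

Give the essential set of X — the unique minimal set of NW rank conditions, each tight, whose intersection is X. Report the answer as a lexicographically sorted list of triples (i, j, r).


The tightest implied rank at each (i,j), from the 5 conditions:

  row 1: 1, 1, 1, 1, 1
  row 2: 1, 1, 1, 2, 2
  row 3: 1, 1, 2, 3, 3
  row 4: 1, 1, 2, 3, 4
  row 5: 1, 2, 3, 4, 5

giving w = (1, 4, 3, 5, 2) via Δ²R.

Fulton essential set (2 of the 4 Rothe cells):

[(2, 3, 1), (4, 2, 1)]


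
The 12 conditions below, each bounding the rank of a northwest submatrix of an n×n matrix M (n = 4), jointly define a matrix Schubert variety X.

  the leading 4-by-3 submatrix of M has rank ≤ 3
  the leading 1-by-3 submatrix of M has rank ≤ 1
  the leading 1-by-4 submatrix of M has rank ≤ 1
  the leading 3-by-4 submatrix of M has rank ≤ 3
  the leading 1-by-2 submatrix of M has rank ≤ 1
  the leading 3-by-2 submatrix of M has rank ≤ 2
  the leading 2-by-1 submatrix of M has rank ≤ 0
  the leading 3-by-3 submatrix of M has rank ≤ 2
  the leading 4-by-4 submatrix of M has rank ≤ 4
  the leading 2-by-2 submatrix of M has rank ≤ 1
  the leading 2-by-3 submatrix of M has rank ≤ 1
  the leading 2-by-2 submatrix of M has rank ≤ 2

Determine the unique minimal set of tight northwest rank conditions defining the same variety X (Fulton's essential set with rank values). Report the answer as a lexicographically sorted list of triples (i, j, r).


Computing R[i][j] = min implied NW-rank bound (n=4, 12 conditions):

  0 | 1 | 1 | 1
  0 | 1 | 1 | 2
  1 | 2 | 2 | 3
  1 | 2 | 3 | 4

second differences of R give the permutation w = (2, 4, 1, 3).

Fulton essential set (2 of the 3 Rothe cells):

[(2, 1, 0), (2, 3, 1)]


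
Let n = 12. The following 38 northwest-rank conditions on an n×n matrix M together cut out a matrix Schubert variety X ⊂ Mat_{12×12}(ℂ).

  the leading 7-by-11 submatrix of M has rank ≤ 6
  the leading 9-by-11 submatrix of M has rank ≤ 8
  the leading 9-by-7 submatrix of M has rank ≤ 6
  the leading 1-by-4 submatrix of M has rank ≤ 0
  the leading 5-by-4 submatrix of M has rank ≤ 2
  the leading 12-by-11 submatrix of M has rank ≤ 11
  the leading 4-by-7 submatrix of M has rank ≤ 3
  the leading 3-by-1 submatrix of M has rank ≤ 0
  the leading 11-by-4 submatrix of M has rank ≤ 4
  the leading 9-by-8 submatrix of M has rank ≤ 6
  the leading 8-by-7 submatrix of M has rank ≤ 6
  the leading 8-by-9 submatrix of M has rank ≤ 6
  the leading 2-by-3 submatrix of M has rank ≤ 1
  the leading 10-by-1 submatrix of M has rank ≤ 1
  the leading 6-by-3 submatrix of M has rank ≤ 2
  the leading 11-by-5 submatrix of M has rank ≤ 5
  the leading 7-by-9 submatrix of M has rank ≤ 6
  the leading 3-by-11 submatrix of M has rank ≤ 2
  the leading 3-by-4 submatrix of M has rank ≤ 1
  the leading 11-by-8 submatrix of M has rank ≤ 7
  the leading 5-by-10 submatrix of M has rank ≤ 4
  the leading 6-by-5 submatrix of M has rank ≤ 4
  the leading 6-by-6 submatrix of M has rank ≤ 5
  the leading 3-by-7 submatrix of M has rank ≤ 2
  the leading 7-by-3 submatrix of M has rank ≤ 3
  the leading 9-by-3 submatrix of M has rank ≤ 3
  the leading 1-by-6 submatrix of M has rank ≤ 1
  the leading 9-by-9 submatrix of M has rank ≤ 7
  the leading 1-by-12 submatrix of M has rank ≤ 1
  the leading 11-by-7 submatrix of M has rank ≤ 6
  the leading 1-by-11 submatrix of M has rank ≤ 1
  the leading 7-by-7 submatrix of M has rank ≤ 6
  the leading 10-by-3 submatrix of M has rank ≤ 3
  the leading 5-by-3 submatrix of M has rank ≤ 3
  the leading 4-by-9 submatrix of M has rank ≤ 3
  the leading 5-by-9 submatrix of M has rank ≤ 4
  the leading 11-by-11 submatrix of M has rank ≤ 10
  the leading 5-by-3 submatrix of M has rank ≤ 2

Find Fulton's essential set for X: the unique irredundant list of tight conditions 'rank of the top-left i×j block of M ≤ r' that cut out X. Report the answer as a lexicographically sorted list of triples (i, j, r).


The tightest implied rank at each (i,j), from the 38 conditions:

  R[1]: 0 0 0 0 1 1 1 1 1 1 1 1
  R[2]: 0 1 1 1 2 2 2 2 2 2 2 2
  R[3]: 0 1 1 1 2 2 2 2 2 2 2 3
  R[4]: 1 2 2 2 3 3 3 3 3 3 3 4
  R[5]: 1 2 2 2 3 4 4 4 4 4 4 5
  R[6]: 1 2 2 3 4 5 5 5 5 5 5 6
  R[7]: 1 2 3 4 5 6 6 6 6 6 6 7
  R[8]: 1 2 3 4 5 6 6 6 6 7 7 8
  R[9]: 1 2 3 4 5 6 6 6 7 8 8 9
  R[10]: 1 2 3 4 5 6 6 7 8 9 9 10
  R[11]: 1 2 3 4 5 6 6 7 8 9 10 11
  R[12]: 1 2 3 4 5 6 7 8 9 10 11 12

hence w(1..12) = (5, 2, 12, 1, 6, 4, 3, 10, 9, 8, 11, 7).

9 SE-corners of the 24-cell Rothe diagram give Ess(w):

[(1, 4, 0), (3, 1, 0), (3, 4, 1), (3, 11, 2), (5, 4, 2), (6, 3, 2), (8, 9, 6), (9, 8, 6), (11, 7, 6)]


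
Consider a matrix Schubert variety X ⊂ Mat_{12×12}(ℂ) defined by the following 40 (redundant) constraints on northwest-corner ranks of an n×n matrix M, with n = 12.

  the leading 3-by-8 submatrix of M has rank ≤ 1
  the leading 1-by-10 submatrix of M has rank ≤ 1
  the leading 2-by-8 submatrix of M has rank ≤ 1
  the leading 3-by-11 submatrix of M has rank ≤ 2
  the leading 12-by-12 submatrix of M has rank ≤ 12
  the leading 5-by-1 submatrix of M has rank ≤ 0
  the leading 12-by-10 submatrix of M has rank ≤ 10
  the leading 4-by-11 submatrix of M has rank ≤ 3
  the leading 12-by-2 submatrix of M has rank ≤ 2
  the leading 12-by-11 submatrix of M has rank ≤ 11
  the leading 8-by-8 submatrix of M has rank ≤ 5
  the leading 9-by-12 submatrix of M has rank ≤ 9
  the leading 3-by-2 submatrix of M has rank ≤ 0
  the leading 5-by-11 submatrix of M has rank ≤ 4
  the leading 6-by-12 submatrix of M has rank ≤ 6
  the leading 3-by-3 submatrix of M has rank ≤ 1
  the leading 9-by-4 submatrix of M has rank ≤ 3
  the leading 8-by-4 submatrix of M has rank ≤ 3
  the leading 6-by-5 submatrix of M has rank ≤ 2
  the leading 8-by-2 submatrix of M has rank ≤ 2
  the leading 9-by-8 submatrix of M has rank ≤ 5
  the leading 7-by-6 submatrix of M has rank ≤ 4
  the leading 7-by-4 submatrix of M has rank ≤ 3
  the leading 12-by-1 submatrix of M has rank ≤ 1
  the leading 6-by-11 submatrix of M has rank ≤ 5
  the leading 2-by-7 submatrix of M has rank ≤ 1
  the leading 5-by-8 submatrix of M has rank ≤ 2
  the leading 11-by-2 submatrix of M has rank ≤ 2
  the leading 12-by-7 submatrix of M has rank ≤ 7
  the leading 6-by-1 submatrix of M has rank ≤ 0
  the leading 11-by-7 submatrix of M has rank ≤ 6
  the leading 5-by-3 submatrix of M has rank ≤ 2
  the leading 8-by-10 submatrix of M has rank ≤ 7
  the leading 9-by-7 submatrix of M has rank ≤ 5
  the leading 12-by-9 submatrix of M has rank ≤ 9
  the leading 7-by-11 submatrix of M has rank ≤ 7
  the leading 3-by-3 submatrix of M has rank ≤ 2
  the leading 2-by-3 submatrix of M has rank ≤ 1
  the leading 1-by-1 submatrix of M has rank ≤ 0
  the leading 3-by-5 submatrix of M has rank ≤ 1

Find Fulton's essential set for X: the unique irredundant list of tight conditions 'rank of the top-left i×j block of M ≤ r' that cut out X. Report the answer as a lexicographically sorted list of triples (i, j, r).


The tightest implied rank at each (i,j), from the 40 conditions:

  row 1: 0 | 0 | 1 | 1 | 1 | 1 | 1 | 1 | 1 | 1 | 1 | 1
  row 2: 0 | 0 | 1 | 1 | 1 | 1 | 1 | 1 | 2 | 2 | 2 | 2
  row 3: 0 | 0 | 1 | 1 | 1 | 1 | 1 | 1 | 2 | 2 | 2 | 3
  row 4: 0 | 1 | 2 | 2 | 2 | 2 | 2 | 2 | 3 | 3 | 3 | 4
  row 5: 0 | 1 | 2 | 2 | 2 | 2 | 2 | 2 | 3 | 4 | 4 | 5
  row 6: 0 | 1 | 2 | 2 | 2 | 3 | 3 | 3 | 4 | 5 | 5 | 6
  row 7: 1 | 2 | 3 | 3 | 3 | 4 | 4 | 4 | 5 | 6 | 6 | 7
  row 8: 1 | 2 | 3 | 3 | 4 | 5 | 5 | 5 | 6 | 7 | 7 | 8
  row 9: 1 | 2 | 3 | 3 | 4 | 5 | 5 | 5 | 6 | 7 | 8 | 9
  row 10: 1 | 2 | 3 | 4 | 5 | 6 | 6 | 6 | 7 | 8 | 9 | 10
  row 11: 1 | 2 | 3 | 4 | 5 | 6 | 6 | 7 | 8 | 9 | 10 | 11
  row 12: 1 | 2 | 3 | 4 | 5 | 6 | 7 | 8 | 9 | 10 | 11 | 12

so w = (3, 9, 12, 2, 10, 6, 1, 5, 11, 4, 8, 7).

|D(w)|=33, |Ess(w)|=9:

[(3, 2, 0), (3, 8, 1), (3, 11, 2), (5, 8, 2), (6, 1, 0), (6, 5, 2), (9, 4, 3), (9, 8, 5), (11, 7, 6)]


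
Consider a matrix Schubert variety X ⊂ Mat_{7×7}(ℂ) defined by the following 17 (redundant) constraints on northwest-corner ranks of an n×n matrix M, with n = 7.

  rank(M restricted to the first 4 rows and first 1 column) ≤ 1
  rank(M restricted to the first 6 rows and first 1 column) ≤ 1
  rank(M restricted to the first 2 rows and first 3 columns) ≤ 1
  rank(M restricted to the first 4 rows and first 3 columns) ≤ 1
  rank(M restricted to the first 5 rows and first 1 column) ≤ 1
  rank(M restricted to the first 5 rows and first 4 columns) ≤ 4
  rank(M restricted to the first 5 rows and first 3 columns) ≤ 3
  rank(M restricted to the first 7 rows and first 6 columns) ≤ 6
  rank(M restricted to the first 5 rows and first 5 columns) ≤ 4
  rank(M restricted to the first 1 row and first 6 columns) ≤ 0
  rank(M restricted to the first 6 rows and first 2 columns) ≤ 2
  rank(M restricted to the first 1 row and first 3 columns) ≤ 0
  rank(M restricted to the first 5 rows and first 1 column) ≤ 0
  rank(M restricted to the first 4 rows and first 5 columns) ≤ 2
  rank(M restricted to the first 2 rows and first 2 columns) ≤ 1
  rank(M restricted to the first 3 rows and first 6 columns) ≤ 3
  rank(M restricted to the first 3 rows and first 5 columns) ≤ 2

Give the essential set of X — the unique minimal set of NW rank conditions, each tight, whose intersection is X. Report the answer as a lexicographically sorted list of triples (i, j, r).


Computing R[i][j] = min implied NW-rank bound (n=7, 17 conditions):

  row 1: 0, 0, 0, 0, 0, 0, 1
  row 2: 0, 1, 1, 1, 1, 1, 2
  row 3: 0, 1, 1, 2, 2, 2, 3
  row 4: 0, 1, 1, 2, 2, 3, 4
  row 5: 0, 1, 2, 3, 3, 4, 5
  row 6: 1, 2, 3, 4, 4, 5, 6
  row 7: 1, 2, 3, 4, 5, 6, 7

giving w = (7, 2, 4, 6, 3, 1, 5) via Δ²R.

D(w) has 13 cells with 4 SE-corners; essential set:

[(1, 6, 0), (4, 3, 1), (4, 5, 2), (5, 1, 0)]


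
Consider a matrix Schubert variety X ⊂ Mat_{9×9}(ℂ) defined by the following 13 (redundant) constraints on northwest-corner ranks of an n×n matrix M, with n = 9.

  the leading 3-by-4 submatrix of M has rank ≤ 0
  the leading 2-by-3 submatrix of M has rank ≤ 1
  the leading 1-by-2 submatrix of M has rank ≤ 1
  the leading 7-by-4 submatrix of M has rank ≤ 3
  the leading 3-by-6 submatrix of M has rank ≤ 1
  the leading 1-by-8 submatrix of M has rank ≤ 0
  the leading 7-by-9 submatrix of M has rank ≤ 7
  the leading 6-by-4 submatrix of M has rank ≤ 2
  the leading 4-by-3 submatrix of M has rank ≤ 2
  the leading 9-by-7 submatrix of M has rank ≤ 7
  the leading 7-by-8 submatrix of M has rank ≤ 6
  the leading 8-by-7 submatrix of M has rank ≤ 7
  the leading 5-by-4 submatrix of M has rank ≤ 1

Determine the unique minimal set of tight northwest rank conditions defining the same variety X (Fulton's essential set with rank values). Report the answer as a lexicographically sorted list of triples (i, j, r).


Reconstructing r_w from the 13 given conditions:

  0 0 0 0 0 0 0 0 1
  0 0 0 0 1 1 1 1 2
  0 0 0 0 1 1 2 2 3
  1 1 1 1 2 2 3 3 4
  1 1 1 1 2 3 4 4 5
  1 2 2 2 3 4 5 5 6
  1 2 3 3 4 5 6 6 7
  1 2 3 4 5 6 7 7 8
  1 2 3 4 5 6 7 8 9

hence w(1..9) = (9, 5, 7, 1, 6, 2, 3, 4, 8).

4 SE-corners of the 20-cell Rothe diagram give Ess(w):

[(1, 8, 0), (3, 4, 0), (3, 6, 1), (5, 4, 1)]


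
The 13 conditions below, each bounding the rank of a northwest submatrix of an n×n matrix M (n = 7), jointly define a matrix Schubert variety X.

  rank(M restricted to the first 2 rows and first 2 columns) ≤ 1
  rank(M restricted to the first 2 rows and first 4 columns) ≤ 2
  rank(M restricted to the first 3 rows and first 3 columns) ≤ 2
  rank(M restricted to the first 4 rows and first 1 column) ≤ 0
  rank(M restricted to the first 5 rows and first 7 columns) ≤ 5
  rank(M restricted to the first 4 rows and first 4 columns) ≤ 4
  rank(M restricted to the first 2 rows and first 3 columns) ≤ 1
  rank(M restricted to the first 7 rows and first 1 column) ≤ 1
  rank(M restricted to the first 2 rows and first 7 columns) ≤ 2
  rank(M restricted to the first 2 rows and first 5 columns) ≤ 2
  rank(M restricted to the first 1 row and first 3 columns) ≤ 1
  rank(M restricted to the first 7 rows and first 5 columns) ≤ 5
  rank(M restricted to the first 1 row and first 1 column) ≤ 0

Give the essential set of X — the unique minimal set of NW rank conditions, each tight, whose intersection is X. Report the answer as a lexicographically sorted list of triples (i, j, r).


The tightest implied rank at each (i,j), from the 13 conditions:

  0  1  1  1  1  1  1
  0  1  1  2  2  2  2
  0  1  2  3  3  3  3
  0  1  2  3  4  4  4
  1  2  3  4  5  5  5
  1  2  3  4  5  6  6
  1  2  3  4  5  6  7

giving w = (2, 4, 3, 5, 1, 6, 7) via Δ²R.

D(w) has 5 cells with 2 SE-corners; essential set:

[(2, 3, 1), (4, 1, 0)]


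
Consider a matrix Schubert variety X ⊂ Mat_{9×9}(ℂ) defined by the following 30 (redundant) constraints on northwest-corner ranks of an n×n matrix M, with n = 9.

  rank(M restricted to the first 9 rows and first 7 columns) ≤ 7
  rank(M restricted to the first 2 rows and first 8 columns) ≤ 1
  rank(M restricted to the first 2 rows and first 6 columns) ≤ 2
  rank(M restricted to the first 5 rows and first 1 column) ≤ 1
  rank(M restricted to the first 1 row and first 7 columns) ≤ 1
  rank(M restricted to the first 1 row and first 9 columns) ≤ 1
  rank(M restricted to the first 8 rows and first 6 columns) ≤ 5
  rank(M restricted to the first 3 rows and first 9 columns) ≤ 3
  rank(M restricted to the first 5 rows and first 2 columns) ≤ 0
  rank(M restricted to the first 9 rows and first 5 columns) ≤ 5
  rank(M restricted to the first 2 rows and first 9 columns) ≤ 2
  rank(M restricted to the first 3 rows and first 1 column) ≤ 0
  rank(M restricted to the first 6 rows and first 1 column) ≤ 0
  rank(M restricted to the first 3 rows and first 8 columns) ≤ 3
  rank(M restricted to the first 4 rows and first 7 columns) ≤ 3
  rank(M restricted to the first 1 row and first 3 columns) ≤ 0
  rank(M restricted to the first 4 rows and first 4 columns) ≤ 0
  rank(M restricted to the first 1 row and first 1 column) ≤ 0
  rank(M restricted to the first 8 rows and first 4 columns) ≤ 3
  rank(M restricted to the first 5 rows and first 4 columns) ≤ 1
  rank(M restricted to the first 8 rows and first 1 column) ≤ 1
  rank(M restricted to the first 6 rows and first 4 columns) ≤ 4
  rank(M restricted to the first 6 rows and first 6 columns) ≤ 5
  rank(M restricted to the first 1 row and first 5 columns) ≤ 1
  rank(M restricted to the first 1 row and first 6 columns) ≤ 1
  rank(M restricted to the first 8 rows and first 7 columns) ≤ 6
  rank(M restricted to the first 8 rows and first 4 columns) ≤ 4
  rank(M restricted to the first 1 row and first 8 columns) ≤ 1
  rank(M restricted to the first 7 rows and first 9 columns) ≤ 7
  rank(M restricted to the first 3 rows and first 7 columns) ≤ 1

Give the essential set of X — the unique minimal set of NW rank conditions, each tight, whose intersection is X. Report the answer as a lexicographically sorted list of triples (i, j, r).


Rank table r_w(9×9) implied by the 30 constraints:

  i=1: 0 0 0 0 1 1 1 1 1
  i=2: 0 0 0 0 1 1 1 1 2
  i=3: 0 0 0 0 1 1 1 2 3
  i=4: 0 0 0 0 1 2 2 3 4
  i=5: 0 0 1 1 2 3 3 4 5
  i=6: 0 1 2 2 3 4 4 5 6
  i=7: 1 2 3 3 4 5 5 6 7
  i=8: 1 2 3 3 4 5 6 7 8
  i=9: 1 2 3 4 5 6 7 8 9

hence w(1..9) = (5, 9, 8, 6, 3, 2, 1, 7, 4).

|D(w)|=25, |Ess(w)|=6:

[(2, 8, 1), (3, 7, 1), (4, 4, 0), (5, 2, 0), (6, 1, 0), (8, 4, 3)]


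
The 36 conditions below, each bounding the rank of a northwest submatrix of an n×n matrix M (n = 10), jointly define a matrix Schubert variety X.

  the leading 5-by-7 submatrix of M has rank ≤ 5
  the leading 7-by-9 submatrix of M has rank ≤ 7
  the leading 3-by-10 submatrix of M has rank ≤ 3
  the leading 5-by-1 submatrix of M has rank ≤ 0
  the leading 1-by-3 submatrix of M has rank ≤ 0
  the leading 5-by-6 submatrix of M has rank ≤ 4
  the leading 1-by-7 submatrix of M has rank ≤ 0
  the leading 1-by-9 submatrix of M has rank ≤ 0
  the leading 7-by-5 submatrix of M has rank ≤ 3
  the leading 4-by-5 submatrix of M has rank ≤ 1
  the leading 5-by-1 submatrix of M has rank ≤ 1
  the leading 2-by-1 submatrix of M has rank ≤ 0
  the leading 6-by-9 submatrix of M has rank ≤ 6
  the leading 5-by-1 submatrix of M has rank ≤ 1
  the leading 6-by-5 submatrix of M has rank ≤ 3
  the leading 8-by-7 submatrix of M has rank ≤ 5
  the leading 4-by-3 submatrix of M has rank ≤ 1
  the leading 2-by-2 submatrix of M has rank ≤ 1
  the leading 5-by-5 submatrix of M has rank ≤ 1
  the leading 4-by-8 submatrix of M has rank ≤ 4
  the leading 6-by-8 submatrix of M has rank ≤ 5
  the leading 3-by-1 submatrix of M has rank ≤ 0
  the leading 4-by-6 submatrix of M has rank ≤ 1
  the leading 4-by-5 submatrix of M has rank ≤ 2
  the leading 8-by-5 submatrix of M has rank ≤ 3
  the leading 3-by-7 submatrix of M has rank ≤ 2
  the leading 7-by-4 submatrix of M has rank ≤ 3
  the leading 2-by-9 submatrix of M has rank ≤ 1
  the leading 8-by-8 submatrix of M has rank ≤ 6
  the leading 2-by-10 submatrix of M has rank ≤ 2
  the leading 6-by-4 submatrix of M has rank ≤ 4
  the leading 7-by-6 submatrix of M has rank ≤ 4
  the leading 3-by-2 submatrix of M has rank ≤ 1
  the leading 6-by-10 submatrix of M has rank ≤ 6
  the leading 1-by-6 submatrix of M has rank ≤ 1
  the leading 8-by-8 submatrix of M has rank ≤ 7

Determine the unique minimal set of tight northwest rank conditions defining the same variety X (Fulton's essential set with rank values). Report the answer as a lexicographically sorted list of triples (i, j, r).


Reconstructing r_w from the 36 given conditions:

  row 1: 0 | 0 | 0 | 0 | 0 | 0 | 0 | 0 | 0 | 1
  row 2: 0 | 1 | 1 | 1 | 1 | 1 | 1 | 1 | 1 | 2
  row 3: 0 | 1 | 1 | 1 | 1 | 1 | 2 | 2 | 2 | 3
  row 4: 0 | 1 | 1 | 1 | 1 | 1 | 2 | 3 | 3 | 4
  row 5: 0 | 1 | 1 | 1 | 1 | 2 | 3 | 4 | 4 | 5
  row 6: 1 | 2 | 2 | 2 | 2 | 3 | 4 | 5 | 5 | 6
  row 7: 1 | 2 | 3 | 3 | 3 | 4 | 5 | 6 | 6 | 7
  row 8: 1 | 2 | 3 | 3 | 3 | 4 | 5 | 6 | 7 | 8
  row 9: 1 | 2 | 3 | 4 | 4 | 5 | 6 | 7 | 8 | 9
  row 10: 1 | 2 | 3 | 4 | 5 | 6 | 7 | 8 | 9 | 10

giving w = (10, 2, 7, 8, 6, 1, 3, 9, 4, 5) via Δ²R.

Fulton essential set (5 of the 26 Rothe cells):

[(1, 9, 0), (4, 6, 1), (5, 1, 0), (5, 5, 1), (8, 5, 3)]


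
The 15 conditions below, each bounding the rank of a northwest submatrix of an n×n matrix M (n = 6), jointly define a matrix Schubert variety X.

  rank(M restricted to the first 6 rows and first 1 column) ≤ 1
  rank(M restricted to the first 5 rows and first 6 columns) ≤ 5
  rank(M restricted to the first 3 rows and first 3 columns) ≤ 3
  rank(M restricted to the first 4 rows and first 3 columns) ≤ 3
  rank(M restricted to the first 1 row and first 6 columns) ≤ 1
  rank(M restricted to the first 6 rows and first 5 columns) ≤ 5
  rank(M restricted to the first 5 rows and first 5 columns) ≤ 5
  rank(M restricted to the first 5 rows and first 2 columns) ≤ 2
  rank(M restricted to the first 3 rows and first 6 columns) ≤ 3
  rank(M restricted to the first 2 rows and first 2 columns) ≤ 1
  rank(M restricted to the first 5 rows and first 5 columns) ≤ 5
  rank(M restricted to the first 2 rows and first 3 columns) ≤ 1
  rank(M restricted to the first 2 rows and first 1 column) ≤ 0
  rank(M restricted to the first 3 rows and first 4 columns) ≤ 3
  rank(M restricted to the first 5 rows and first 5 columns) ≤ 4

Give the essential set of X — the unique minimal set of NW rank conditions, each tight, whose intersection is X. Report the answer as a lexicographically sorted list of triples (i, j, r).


Rank table r_w(6×6) implied by the 15 constraints:

  i=1: 0, 1, 1, 1, 1, 1
  i=2: 0, 1, 1, 2, 2, 2
  i=3: 1, 2, 2, 3, 3, 3
  i=4: 1, 2, 3, 4, 4, 4
  i=5: 1, 2, 3, 4, 4, 5
  i=6: 1, 2, 3, 4, 5, 6

the unique w with this rank table is (2, 4, 1, 3, 6, 5).

3 SE-corners of the 4-cell Rothe diagram give Ess(w):

[(2, 1, 0), (2, 3, 1), (5, 5, 4)]


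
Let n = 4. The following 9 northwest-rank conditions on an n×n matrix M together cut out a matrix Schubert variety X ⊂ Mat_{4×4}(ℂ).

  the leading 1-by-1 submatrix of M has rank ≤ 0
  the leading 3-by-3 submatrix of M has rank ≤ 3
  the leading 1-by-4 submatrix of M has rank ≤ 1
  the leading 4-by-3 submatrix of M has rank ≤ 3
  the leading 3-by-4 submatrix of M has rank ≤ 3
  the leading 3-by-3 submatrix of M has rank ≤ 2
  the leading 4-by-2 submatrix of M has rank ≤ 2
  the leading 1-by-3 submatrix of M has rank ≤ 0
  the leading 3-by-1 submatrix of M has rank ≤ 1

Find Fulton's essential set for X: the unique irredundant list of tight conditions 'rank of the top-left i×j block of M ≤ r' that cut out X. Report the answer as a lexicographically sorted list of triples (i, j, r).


Rank table r_w(4×4) implied by the 9 constraints:

  i=1: 0  0  0  1
  i=2: 1  1  1  2
  i=3: 1  2  2  3
  i=4: 1  2  3  4

second differences of R give the permutation w = (4, 1, 2, 3).

|D(w)|=3, |Ess(w)|=1:

[(1, 3, 0)]


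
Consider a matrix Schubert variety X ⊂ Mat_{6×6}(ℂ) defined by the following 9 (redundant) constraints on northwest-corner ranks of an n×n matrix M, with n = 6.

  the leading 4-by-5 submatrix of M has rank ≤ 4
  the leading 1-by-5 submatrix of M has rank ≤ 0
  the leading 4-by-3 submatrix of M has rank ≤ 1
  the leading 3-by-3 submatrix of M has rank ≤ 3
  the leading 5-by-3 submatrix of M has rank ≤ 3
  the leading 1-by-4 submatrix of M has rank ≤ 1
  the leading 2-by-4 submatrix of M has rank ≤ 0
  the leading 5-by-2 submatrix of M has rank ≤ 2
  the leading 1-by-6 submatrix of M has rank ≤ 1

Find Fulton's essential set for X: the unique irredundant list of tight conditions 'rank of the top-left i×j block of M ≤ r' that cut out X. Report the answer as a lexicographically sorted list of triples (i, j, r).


Recovering R(i,j) via the rank-extension bound from the 9 conditions:

  i=1: 0 | 0 | 0 | 0 | 0 | 1
  i=2: 0 | 0 | 0 | 0 | 1 | 2
  i=3: 1 | 1 | 1 | 1 | 2 | 3
  i=4: 1 | 1 | 1 | 2 | 3 | 4
  i=5: 1 | 2 | 2 | 3 | 4 | 5
  i=6: 1 | 2 | 3 | 4 | 5 | 6

giving w = (6, 5, 1, 4, 2, 3) via Δ²R.

D(w) has 11 cells with 3 SE-corners; essential set:

[(1, 5, 0), (2, 4, 0), (4, 3, 1)]


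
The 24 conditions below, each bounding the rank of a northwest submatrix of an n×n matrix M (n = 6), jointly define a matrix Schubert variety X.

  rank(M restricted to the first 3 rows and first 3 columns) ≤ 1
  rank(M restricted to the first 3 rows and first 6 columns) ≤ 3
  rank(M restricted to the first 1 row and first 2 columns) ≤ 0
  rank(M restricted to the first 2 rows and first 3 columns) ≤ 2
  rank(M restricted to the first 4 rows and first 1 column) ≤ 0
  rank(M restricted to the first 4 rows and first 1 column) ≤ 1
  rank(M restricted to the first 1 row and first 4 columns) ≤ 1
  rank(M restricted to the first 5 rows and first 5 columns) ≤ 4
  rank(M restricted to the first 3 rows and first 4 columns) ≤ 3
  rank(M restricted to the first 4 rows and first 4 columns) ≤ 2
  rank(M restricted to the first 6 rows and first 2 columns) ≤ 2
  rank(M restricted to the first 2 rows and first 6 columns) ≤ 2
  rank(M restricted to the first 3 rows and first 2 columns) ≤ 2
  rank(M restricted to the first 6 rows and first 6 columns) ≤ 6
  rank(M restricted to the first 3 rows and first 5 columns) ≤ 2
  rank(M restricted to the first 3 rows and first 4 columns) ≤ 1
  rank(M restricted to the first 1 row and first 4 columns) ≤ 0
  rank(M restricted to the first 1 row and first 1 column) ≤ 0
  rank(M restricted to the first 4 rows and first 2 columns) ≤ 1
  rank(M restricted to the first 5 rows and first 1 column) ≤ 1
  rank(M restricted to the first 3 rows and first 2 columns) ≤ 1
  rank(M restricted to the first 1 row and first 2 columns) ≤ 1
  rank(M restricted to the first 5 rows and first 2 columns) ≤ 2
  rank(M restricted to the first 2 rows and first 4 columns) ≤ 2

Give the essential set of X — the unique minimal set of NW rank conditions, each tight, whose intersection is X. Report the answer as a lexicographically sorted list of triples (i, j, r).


The tightest implied rank at each (i,j), from the 24 conditions:

  i=1: 0 0 0 0 1 1
  i=2: 0 1 1 1 2 2
  i=3: 0 1 1 1 2 3
  i=4: 0 1 2 2 3 4
  i=5: 1 2 3 3 4 5
  i=6: 1 2 3 4 5 6

giving w = (5, 2, 6, 3, 1, 4) via Δ²R.

D(w) has 9 cells with 3 SE-corners; essential set:

[(1, 4, 0), (3, 4, 1), (4, 1, 0)]
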